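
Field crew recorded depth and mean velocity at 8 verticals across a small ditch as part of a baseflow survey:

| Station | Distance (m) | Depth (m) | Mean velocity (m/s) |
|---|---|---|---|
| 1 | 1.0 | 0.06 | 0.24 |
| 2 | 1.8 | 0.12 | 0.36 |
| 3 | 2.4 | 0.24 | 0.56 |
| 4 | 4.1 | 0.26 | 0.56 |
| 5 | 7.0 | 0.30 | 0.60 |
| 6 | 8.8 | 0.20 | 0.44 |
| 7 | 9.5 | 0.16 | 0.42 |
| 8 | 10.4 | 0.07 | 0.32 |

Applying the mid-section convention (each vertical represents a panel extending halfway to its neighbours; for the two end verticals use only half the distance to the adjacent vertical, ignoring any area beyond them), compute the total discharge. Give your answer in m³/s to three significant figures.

w_1 = (1.8 − 1.0)/2 = 0.4 m; q_1 = 0.24 × 0.06 × 0.4 = 0.005760 m³/s
w_2 = (2.4 − 1.0)/2 = 0.7 m; q_2 = 0.36 × 0.12 × 0.7 = 0.03024 m³/s
w_3 = (4.1 − 1.8)/2 = 1.15 m; q_3 = 0.56 × 0.24 × 1.15 = 0.1546 m³/s
w_4 = (7.0 − 2.4)/2 = 2.3 m; q_4 = 0.56 × 0.26 × 2.3 = 0.3349 m³/s
w_5 = (8.8 − 4.1)/2 = 2.35 m; q_5 = 0.60 × 0.30 × 2.35 = 0.4230 m³/s
w_6 = (9.5 − 7.0)/2 = 1.25 m; q_6 = 0.44 × 0.20 × 1.25 = 0.1100 m³/s
w_7 = (10.4 − 8.8)/2 = 0.8 m; q_7 = 0.42 × 0.16 × 0.8 = 0.05376 m³/s
w_8 = (10.4 − 9.5)/2 = 0.45 m; q_8 = 0.32 × 0.07 × 0.45 = 0.01008 m³/s
Q = Σ qᵢ = 1.122 m³/s

1.12 m³/s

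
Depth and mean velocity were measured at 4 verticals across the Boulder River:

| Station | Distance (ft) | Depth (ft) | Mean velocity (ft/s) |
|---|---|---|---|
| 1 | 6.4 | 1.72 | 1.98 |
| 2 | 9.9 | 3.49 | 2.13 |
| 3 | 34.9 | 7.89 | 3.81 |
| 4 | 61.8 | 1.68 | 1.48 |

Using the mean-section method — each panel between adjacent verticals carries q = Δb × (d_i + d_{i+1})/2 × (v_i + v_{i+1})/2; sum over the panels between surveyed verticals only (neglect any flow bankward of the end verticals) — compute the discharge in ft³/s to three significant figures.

782 ft³/s

Panel 1-2: Δb = 3.5 ft, d̄ = (1.72+3.49)/2 = 2.605, v̄ = (1.98+2.13)/2 = 2.055 → q = 3.5×2.605×2.055 = 18.74 ft³/s
Panel 2-3: Δb = 25 ft, d̄ = (3.49+7.89)/2 = 5.69, v̄ = (2.13+3.81)/2 = 2.97 → q = 25×5.69×2.97 = 422.5 ft³/s
Panel 3-4: Δb = 26.9 ft, d̄ = (7.89+1.68)/2 = 4.785, v̄ = (3.81+1.48)/2 = 2.645 → q = 26.9×4.785×2.645 = 340.5 ft³/s
Q = Σ q = 781.7 ft³/s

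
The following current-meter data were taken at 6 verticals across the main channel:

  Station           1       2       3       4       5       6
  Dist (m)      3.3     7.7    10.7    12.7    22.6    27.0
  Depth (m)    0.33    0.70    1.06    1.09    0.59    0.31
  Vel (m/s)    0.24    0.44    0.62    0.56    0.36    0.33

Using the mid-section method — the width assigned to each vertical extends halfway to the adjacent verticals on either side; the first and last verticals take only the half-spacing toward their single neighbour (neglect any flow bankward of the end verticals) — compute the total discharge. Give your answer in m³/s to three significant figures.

8.33 m³/s

w_1 = (7.7 − 3.3)/2 = 2.2 m; q_1 = 0.24 × 0.33 × 2.2 = 0.1742 m³/s
w_2 = (10.7 − 3.3)/2 = 3.7 m; q_2 = 0.44 × 0.70 × 3.7 = 1.140 m³/s
w_3 = (12.7 − 7.7)/2 = 2.5 m; q_3 = 0.62 × 1.06 × 2.5 = 1.643 m³/s
w_4 = (22.6 − 10.7)/2 = 5.95 m; q_4 = 0.56 × 1.09 × 5.95 = 3.632 m³/s
w_5 = (27.0 − 12.7)/2 = 7.15 m; q_5 = 0.36 × 0.59 × 7.15 = 1.519 m³/s
w_6 = (27.0 − 22.6)/2 = 2.2 m; q_6 = 0.33 × 0.31 × 2.2 = 0.2251 m³/s
Q = Σ qᵢ = 8.332 m³/s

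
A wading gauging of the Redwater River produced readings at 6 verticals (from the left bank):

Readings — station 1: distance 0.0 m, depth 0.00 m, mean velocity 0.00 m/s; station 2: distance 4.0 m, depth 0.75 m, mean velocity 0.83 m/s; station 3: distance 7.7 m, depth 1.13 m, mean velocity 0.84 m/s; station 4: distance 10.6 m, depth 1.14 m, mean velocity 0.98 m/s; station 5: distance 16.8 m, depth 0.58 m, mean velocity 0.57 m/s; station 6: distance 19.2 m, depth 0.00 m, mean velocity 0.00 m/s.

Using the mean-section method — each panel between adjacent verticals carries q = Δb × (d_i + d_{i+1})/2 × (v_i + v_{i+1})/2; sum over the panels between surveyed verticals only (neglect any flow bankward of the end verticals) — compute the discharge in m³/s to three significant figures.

10.9 m³/s

Panel 1-2: Δb = 4 m, d̄ = (0.00+0.75)/2 = 0.375, v̄ = (0.00+0.83)/2 = 0.415 → q = 4×0.375×0.415 = 0.6225 m³/s
Panel 2-3: Δb = 3.7 m, d̄ = (0.75+1.13)/2 = 0.94, v̄ = (0.83+0.84)/2 = 0.835 → q = 3.7×0.94×0.835 = 2.904 m³/s
Panel 3-4: Δb = 2.9 m, d̄ = (1.13+1.14)/2 = 1.135, v̄ = (0.84+0.98)/2 = 0.91 → q = 2.9×1.135×0.91 = 2.995 m³/s
Panel 4-5: Δb = 6.2 m, d̄ = (1.14+0.58)/2 = 0.86, v̄ = (0.98+0.57)/2 = 0.775 → q = 6.2×0.86×0.775 = 4.132 m³/s
Panel 5-6: Δb = 2.4 m, d̄ = (0.58+0.00)/2 = 0.29, v̄ = (0.57+0.00)/2 = 0.285 → q = 2.4×0.29×0.285 = 0.1984 m³/s
Q = Σ q = 10.85 m³/s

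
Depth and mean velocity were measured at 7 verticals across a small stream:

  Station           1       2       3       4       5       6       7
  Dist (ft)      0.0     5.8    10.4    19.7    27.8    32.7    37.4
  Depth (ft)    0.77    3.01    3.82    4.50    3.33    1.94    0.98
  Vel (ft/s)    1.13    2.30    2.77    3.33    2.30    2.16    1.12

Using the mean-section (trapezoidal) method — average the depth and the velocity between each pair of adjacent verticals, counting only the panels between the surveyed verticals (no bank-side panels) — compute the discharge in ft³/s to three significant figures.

306 ft³/s

Panel 1-2: Δb = 5.8 ft, d̄ = (0.77+3.01)/2 = 1.89, v̄ = (1.13+2.30)/2 = 1.715 → q = 5.8×1.89×1.715 = 18.80 ft³/s
Panel 2-3: Δb = 4.6 ft, d̄ = (3.01+3.82)/2 = 3.415, v̄ = (2.30+2.77)/2 = 2.535 → q = 4.6×3.415×2.535 = 39.82 ft³/s
Panel 3-4: Δb = 9.3 ft, d̄ = (3.82+4.50)/2 = 4.16, v̄ = (2.77+3.33)/2 = 3.05 → q = 9.3×4.16×3.05 = 118.0 ft³/s
Panel 4-5: Δb = 8.1 ft, d̄ = (4.50+3.33)/2 = 3.915, v̄ = (3.33+2.30)/2 = 2.815 → q = 8.1×3.915×2.815 = 89.27 ft³/s
Panel 5-6: Δb = 4.9 ft, d̄ = (3.33+1.94)/2 = 2.635, v̄ = (2.30+2.16)/2 = 2.23 → q = 4.9×2.635×2.23 = 28.79 ft³/s
Panel 6-7: Δb = 4.7 ft, d̄ = (1.94+0.98)/2 = 1.46, v̄ = (2.16+1.12)/2 = 1.64 → q = 4.7×1.46×1.64 = 11.25 ft³/s
Q = Σ q = 305.9 ft³/s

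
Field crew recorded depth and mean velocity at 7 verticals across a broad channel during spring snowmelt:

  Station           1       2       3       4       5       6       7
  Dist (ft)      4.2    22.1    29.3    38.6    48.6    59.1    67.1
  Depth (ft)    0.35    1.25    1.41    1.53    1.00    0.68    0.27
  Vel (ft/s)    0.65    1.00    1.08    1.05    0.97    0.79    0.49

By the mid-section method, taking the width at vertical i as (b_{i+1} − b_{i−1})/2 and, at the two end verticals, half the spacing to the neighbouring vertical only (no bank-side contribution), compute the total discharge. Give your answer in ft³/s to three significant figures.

61.2 ft³/s

w_1 = (22.1 − 4.2)/2 = 8.95 ft; q_1 = 0.65 × 0.35 × 8.95 = 2.036 ft³/s
w_2 = (29.3 − 4.2)/2 = 12.55 ft; q_2 = 1.00 × 1.25 × 12.55 = 15.69 ft³/s
w_3 = (38.6 − 22.1)/2 = 8.25 ft; q_3 = 1.08 × 1.41 × 8.25 = 12.56 ft³/s
w_4 = (48.6 − 29.3)/2 = 9.65 ft; q_4 = 1.05 × 1.53 × 9.65 = 15.50 ft³/s
w_5 = (59.1 − 38.6)/2 = 10.25 ft; q_5 = 0.97 × 1.00 × 10.25 = 9.943 ft³/s
w_6 = (67.1 − 48.6)/2 = 9.25 ft; q_6 = 0.79 × 0.68 × 9.25 = 4.969 ft³/s
w_7 = (67.1 − 59.1)/2 = 4 ft; q_7 = 0.49 × 0.27 × 4 = 0.5292 ft³/s
Q = Σ qᵢ = 61.23 ft³/s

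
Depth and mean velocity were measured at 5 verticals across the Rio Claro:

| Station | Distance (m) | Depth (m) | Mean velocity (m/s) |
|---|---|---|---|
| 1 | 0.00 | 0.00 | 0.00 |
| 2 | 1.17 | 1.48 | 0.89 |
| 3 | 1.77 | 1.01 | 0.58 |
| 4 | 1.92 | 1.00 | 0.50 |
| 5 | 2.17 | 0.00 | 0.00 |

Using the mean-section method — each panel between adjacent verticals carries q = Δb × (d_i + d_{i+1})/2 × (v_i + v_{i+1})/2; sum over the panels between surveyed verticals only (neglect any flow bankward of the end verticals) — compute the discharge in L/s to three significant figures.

Panel 1-2: Δb = 1.17 m, d̄ = (0.00+1.48)/2 = 0.74, v̄ = (0.00+0.89)/2 = 0.445 → q = 1.17×0.74×0.445 = 0.3853 m³/s
Panel 2-3: Δb = 0.6 m, d̄ = (1.48+1.01)/2 = 1.245, v̄ = (0.89+0.58)/2 = 0.735 → q = 0.6×1.245×0.735 = 0.5490 m³/s
Panel 3-4: Δb = 0.15 m, d̄ = (1.01+1.00)/2 = 1.005, v̄ = (0.58+0.50)/2 = 0.54 → q = 0.15×1.005×0.54 = 0.08141 m³/s
Panel 4-5: Δb = 0.25 m, d̄ = (1.00+0.00)/2 = 0.5, v̄ = (0.50+0.00)/2 = 0.25 → q = 0.25×0.5×0.25 = 0.03125 m³/s
Q = Σ q = 1.047 m³/s
= 1.047 × 1000 = 1047 L/s

1050 L/s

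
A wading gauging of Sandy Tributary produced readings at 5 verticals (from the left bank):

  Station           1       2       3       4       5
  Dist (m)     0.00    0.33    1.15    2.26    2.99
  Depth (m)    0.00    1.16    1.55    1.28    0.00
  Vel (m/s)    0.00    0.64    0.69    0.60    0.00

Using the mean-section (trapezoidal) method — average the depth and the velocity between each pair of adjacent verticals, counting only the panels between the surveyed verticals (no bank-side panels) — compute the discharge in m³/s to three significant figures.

Panel 1-2: Δb = 0.33 m, d̄ = (0.00+1.16)/2 = 0.58, v̄ = (0.00+0.64)/2 = 0.32 → q = 0.33×0.58×0.32 = 0.06125 m³/s
Panel 2-3: Δb = 0.82 m, d̄ = (1.16+1.55)/2 = 1.355, v̄ = (0.64+0.69)/2 = 0.665 → q = 0.82×1.355×0.665 = 0.7389 m³/s
Panel 3-4: Δb = 1.11 m, d̄ = (1.55+1.28)/2 = 1.415, v̄ = (0.69+0.60)/2 = 0.645 → q = 1.11×1.415×0.645 = 1.013 m³/s
Panel 4-5: Δb = 0.73 m, d̄ = (1.28+0.00)/2 = 0.64, v̄ = (0.60+0.00)/2 = 0.3 → q = 0.73×0.64×0.3 = 0.1402 m³/s
Q = Σ q = 1.953 m³/s

1.95 m³/s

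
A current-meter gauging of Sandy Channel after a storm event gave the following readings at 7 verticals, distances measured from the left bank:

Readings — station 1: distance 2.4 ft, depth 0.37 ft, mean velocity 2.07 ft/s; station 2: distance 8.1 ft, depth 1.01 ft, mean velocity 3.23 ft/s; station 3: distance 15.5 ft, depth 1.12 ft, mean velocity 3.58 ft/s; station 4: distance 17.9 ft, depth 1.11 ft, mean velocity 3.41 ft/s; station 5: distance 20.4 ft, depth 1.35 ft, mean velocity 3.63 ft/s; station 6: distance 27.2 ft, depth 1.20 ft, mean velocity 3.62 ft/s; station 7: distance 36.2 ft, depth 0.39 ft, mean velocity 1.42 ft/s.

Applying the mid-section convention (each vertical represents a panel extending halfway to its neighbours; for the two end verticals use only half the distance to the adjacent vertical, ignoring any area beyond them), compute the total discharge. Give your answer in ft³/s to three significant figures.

w_1 = (8.1 − 2.4)/2 = 2.85 ft; q_1 = 2.07 × 0.37 × 2.85 = 2.183 ft³/s
w_2 = (15.5 − 2.4)/2 = 6.55 ft; q_2 = 3.23 × 1.01 × 6.55 = 21.37 ft³/s
w_3 = (17.9 − 8.1)/2 = 4.9 ft; q_3 = 3.58 × 1.12 × 4.9 = 19.65 ft³/s
w_4 = (20.4 − 15.5)/2 = 2.45 ft; q_4 = 3.41 × 1.11 × 2.45 = 9.273 ft³/s
w_5 = (27.2 − 17.9)/2 = 4.65 ft; q_5 = 3.63 × 1.35 × 4.65 = 22.79 ft³/s
w_6 = (36.2 − 20.4)/2 = 7.9 ft; q_6 = 3.62 × 1.20 × 7.9 = 34.32 ft³/s
w_7 = (36.2 − 27.2)/2 = 4.5 ft; q_7 = 1.42 × 0.39 × 4.5 = 2.492 ft³/s
Q = Σ qᵢ = 112.1 ft³/s

112 ft³/s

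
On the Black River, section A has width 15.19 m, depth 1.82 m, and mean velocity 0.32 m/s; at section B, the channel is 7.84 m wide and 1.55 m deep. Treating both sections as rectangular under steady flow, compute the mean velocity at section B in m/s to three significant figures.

0.728 m/s

Q = A₁V₁ = (15.19×1.82) × 0.32 = 8.847 m³/s
A₂ = 7.84 × 1.55 = 12.15 m²
V₂ = Q/A₂ = 8.847/12.15 = 0.7280 m/s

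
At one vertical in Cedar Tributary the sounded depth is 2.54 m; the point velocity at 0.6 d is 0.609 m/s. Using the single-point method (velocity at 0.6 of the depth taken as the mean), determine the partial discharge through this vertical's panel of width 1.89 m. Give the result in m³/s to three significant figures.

v̄ = v₀.₆ = 0.609 m/s
q = v̄ × d × w = 0.6090 × 2.54 × 1.89 = 2.924 m³/s

2.92 m³/s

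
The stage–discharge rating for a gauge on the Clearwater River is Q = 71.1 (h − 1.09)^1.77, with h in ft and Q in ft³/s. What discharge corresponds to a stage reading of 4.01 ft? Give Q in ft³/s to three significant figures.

474 ft³/s

Q = 71.1 × (4.01 − 1.09)^1.77 = 71.1 × 2.92^1.77 = 473.8 ft³/s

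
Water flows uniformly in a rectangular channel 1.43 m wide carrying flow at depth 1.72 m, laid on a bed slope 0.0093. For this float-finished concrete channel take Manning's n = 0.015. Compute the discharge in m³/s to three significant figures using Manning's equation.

A = b·y = 1.43 × 1.72 = 2.460 m²
P = b + 2y = 1.43 + 2×1.72 = 4.870 m
R = A/P = 2.460/4.870 = 0.5051 m
Q = (1/n)·A·R^(2/3)·S^(1/2) = (1/0.015) × 2.460 × 0.5051^(2/3) × 0.0093^(1/2) = 10.03 m³/s

10.0 m³/s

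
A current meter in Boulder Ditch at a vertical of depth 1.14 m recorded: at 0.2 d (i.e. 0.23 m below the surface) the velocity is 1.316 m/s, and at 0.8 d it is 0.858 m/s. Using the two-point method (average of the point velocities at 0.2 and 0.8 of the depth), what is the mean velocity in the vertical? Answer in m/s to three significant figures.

v̄ = (1.316 + 0.858) / 2 = 1.087 m/s

1.09 m/s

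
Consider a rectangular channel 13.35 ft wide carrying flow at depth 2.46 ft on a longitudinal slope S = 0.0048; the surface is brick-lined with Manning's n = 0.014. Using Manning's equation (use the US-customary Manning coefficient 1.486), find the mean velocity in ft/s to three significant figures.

A = b·y = 13.35 × 2.46 = 32.84 ft²
P = b + 2y = 13.35 + 2×2.46 = 18.27 ft
R = A/P = 32.84/18.27 = 1.798 ft
Q = (1.486/n)·A·R^(2/3)·S^(1/2) = (1.486/0.014) × 32.84 × 1.798^(2/3) × 0.0048^(1/2) = 357.0 ft³/s
V = Q/A = 357.0/32.84 = 10.87 ft/s

10.9 ft/s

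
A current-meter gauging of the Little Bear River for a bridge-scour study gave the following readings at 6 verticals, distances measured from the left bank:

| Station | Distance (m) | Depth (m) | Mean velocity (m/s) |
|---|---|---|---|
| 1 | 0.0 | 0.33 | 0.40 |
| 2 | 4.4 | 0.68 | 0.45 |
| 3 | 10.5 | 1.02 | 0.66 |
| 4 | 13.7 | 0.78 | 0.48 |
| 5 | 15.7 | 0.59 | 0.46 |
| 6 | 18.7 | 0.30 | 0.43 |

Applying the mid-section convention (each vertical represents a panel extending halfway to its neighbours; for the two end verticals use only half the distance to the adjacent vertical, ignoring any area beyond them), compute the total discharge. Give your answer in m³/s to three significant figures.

6.87 m³/s

w_1 = (4.4 − 0.0)/2 = 2.2 m; q_1 = 0.40 × 0.33 × 2.2 = 0.2904 m³/s
w_2 = (10.5 − 0.0)/2 = 5.25 m; q_2 = 0.45 × 0.68 × 5.25 = 1.607 m³/s
w_3 = (13.7 − 4.4)/2 = 4.65 m; q_3 = 0.66 × 1.02 × 4.65 = 3.130 m³/s
w_4 = (15.7 − 10.5)/2 = 2.6 m; q_4 = 0.48 × 0.78 × 2.6 = 0.9734 m³/s
w_5 = (18.7 − 13.7)/2 = 2.5 m; q_5 = 0.46 × 0.59 × 2.5 = 0.6785 m³/s
w_6 = (18.7 − 15.7)/2 = 1.5 m; q_6 = 0.43 × 0.30 × 1.5 = 0.1935 m³/s
Q = Σ qᵢ = 6.873 m³/s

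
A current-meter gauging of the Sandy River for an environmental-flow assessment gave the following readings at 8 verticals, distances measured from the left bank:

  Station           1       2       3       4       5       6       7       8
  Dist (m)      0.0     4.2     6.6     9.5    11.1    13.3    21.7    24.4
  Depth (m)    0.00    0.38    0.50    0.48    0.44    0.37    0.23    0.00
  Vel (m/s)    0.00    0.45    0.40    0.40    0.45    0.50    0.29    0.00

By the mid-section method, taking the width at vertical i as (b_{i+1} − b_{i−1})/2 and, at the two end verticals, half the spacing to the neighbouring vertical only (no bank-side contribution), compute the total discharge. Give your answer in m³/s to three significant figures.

w_2 = (6.6 − 0.0)/2 = 3.3 m; q_2 = 0.45 × 0.38 × 3.3 = 0.5643 m³/s
w_3 = (9.5 − 4.2)/2 = 2.65 m; q_3 = 0.40 × 0.50 × 2.65 = 0.5300 m³/s
w_4 = (11.1 − 6.6)/2 = 2.25 m; q_4 = 0.40 × 0.48 × 2.25 = 0.4320 m³/s
w_5 = (13.3 − 9.5)/2 = 1.9 m; q_5 = 0.45 × 0.44 × 1.9 = 0.3762 m³/s
w_6 = (21.7 − 11.1)/2 = 5.3 m; q_6 = 0.50 × 0.37 × 5.3 = 0.9805 m³/s
w_7 = (24.4 − 13.3)/2 = 5.55 m; q_7 = 0.29 × 0.23 × 5.55 = 0.3702 m³/s
Stations 1, 8 contribute zero (depth or velocity is 0).
Q = Σ qᵢ = 3.253 m³/s

3.25 m³/s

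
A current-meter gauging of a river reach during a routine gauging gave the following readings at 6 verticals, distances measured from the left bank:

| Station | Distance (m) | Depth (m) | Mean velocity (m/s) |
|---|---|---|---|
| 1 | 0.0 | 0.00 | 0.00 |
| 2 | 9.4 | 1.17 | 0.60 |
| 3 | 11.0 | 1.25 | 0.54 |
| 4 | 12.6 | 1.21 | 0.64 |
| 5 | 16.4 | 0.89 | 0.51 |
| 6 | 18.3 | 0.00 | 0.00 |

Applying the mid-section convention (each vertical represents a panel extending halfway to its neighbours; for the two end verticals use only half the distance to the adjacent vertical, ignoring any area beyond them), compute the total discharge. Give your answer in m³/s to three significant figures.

w_2 = (11.0 − 0.0)/2 = 5.5 m; q_2 = 0.60 × 1.17 × 5.5 = 3.861 m³/s
w_3 = (12.6 − 9.4)/2 = 1.6 m; q_3 = 0.54 × 1.25 × 1.6 = 1.080 m³/s
w_4 = (16.4 − 11.0)/2 = 2.7 m; q_4 = 0.64 × 1.21 × 2.7 = 2.091 m³/s
w_5 = (18.3 − 12.6)/2 = 2.85 m; q_5 = 0.51 × 0.89 × 2.85 = 1.294 m³/s
Stations 1, 6 contribute zero (depth or velocity is 0).
Q = Σ qᵢ = 8.325 m³/s

8.33 m³/s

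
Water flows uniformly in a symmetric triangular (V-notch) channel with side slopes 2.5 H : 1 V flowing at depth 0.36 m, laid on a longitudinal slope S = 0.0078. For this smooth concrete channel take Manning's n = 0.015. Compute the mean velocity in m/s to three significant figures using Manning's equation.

A = z·y² = 2.5×0.36² = 0.3240 m²
P = 2y√(1+z²) = 2×0.36×√(1+2.5²) = 1.939 m
R = A/P = 0.3240/1.939 = 0.1671 m
Q = (1/n)·A·R^(2/3)·S^(1/2) = (1/0.015) × 0.3240 × 0.1671^(2/3) × 0.0078^(1/2) = 0.5788 m³/s
V = Q/A = 0.5788/0.3240 = 1.786 m/s

1.79 m/s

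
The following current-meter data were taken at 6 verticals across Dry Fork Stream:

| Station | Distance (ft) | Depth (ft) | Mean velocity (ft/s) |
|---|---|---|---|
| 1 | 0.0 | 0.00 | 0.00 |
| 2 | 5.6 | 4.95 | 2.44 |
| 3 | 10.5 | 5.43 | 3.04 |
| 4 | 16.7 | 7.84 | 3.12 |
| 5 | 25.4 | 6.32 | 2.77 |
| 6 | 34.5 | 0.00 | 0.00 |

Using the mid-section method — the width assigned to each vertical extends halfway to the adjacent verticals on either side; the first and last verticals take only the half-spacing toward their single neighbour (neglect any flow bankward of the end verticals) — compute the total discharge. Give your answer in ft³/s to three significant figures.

w_2 = (10.5 − 0.0)/2 = 5.25 ft; q_2 = 2.44 × 4.95 × 5.25 = 63.41 ft³/s
w_3 = (16.7 − 5.6)/2 = 5.55 ft; q_3 = 3.04 × 5.43 × 5.55 = 91.61 ft³/s
w_4 = (25.4 − 10.5)/2 = 7.45 ft; q_4 = 3.12 × 7.84 × 7.45 = 182.2 ft³/s
w_5 = (34.5 − 16.7)/2 = 8.9 ft; q_5 = 2.77 × 6.32 × 8.9 = 155.8 ft³/s
Stations 1, 6 contribute zero (depth or velocity is 0).
Q = Σ qᵢ = 493.1 ft³/s

493 ft³/s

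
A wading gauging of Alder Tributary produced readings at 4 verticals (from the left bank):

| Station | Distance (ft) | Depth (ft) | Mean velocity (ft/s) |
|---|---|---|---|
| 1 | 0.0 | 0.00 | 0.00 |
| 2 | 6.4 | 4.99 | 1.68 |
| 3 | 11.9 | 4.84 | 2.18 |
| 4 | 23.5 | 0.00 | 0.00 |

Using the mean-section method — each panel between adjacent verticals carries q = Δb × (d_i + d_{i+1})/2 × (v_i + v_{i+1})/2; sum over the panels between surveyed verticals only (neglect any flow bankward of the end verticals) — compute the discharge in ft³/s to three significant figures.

96.2 ft³/s

Panel 1-2: Δb = 6.4 ft, d̄ = (0.00+4.99)/2 = 2.495, v̄ = (0.00+1.68)/2 = 0.84 → q = 6.4×2.495×0.84 = 13.41 ft³/s
Panel 2-3: Δb = 5.5 ft, d̄ = (4.99+4.84)/2 = 4.915, v̄ = (1.68+2.18)/2 = 1.93 → q = 5.5×4.915×1.93 = 52.17 ft³/s
Panel 3-4: Δb = 11.6 ft, d̄ = (4.84+0.00)/2 = 2.42, v̄ = (2.18+0.00)/2 = 1.09 → q = 11.6×2.42×1.09 = 30.60 ft³/s
Q = Σ q = 96.18 ft³/s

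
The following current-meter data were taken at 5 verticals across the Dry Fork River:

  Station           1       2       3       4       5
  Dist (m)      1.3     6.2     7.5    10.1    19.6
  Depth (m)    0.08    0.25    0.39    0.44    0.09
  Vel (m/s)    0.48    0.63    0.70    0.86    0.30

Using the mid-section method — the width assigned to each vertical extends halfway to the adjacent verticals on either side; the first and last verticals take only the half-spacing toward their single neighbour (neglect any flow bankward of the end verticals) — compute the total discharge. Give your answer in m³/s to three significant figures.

w_1 = (6.2 − 1.3)/2 = 2.45 m; q_1 = 0.48 × 0.08 × 2.45 = 0.09408 m³/s
w_2 = (7.5 − 1.3)/2 = 3.1 m; q_2 = 0.63 × 0.25 × 3.1 = 0.4883 m³/s
w_3 = (10.1 − 6.2)/2 = 1.95 m; q_3 = 0.70 × 0.39 × 1.95 = 0.5324 m³/s
w_4 = (19.6 − 7.5)/2 = 6.05 m; q_4 = 0.86 × 0.44 × 6.05 = 2.289 m³/s
w_5 = (19.6 − 10.1)/2 = 4.75 m; q_5 = 0.30 × 0.09 × 4.75 = 0.1283 m³/s
Q = Σ qᵢ = 3.532 m³/s

3.53 m³/s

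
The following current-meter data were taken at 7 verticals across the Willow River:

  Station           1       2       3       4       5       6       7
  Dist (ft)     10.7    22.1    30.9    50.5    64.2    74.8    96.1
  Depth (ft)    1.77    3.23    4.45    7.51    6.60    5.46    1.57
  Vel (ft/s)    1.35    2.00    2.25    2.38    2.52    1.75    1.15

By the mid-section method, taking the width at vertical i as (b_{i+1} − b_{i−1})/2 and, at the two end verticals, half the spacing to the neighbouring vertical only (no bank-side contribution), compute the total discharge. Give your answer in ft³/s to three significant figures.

892 ft³/s

w_1 = (22.1 − 10.7)/2 = 5.7 ft; q_1 = 1.35 × 1.77 × 5.7 = 13.62 ft³/s
w_2 = (30.9 − 10.7)/2 = 10.1 ft; q_2 = 2.00 × 3.23 × 10.1 = 65.25 ft³/s
w_3 = (50.5 − 22.1)/2 = 14.2 ft; q_3 = 2.25 × 4.45 × 14.2 = 142.2 ft³/s
w_4 = (64.2 − 30.9)/2 = 16.65 ft; q_4 = 2.38 × 7.51 × 16.65 = 297.6 ft³/s
w_5 = (74.8 − 50.5)/2 = 12.15 ft; q_5 = 2.52 × 6.60 × 12.15 = 202.1 ft³/s
w_6 = (96.1 − 64.2)/2 = 15.95 ft; q_6 = 1.75 × 5.46 × 15.95 = 152.4 ft³/s
w_7 = (96.1 − 74.8)/2 = 10.65 ft; q_7 = 1.15 × 1.57 × 10.65 = 19.23 ft³/s
Q = Σ qᵢ = 892.4 ft³/s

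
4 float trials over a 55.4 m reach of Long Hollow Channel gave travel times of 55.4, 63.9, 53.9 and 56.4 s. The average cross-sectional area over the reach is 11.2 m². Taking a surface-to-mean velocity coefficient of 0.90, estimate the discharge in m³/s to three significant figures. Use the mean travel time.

9.73 m³/s

t̄ = (55.4 + 63.9 + 53.9 + 56.4) / 4 = 57.4 s
v_surface = L / t̄ = 55.4 / 57.4 = 0.9652 m/s
v_mean = 0.90 × 0.9652 = 0.8686 m/s
Q = A × v_mean = 11.2 × 0.8686 = 9.729 m³/s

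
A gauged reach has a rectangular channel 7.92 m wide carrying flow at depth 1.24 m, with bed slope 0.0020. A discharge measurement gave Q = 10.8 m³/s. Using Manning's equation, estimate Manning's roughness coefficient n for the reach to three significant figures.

0.0391

A = b·y = 7.92 × 1.24 = 9.821 m²
P = b + 2y = 7.92 + 2×1.24 = 10.40 m
R = A/P = 9.821/10.40 = 0.9443 m
n = (1/Q)·A·R^(2/3)·S^(1/2) = (1/10.8) × 9.821 × 0.9625 × 0.04472 = 0.03914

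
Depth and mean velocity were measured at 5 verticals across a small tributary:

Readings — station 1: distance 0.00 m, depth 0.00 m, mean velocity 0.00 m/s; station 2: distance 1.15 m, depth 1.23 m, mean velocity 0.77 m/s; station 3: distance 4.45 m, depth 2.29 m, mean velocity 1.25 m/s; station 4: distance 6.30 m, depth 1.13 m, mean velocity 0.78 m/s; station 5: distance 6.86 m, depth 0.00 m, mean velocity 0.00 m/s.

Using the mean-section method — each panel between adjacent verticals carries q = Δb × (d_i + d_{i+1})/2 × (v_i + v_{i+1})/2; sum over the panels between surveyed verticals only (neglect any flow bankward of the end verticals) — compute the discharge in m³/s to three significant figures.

Panel 1-2: Δb = 1.15 m, d̄ = (0.00+1.23)/2 = 0.615, v̄ = (0.00+0.77)/2 = 0.385 → q = 1.15×0.615×0.385 = 0.2723 m³/s
Panel 2-3: Δb = 3.3 m, d̄ = (1.23+2.29)/2 = 1.76, v̄ = (0.77+1.25)/2 = 1.01 → q = 3.3×1.76×1.01 = 5.866 m³/s
Panel 3-4: Δb = 1.85 m, d̄ = (2.29+1.13)/2 = 1.71, v̄ = (1.25+0.78)/2 = 1.015 → q = 1.85×1.71×1.015 = 3.211 m³/s
Panel 4-5: Δb = 0.56 m, d̄ = (1.13+0.00)/2 = 0.565, v̄ = (0.78+0.00)/2 = 0.39 → q = 0.56×0.565×0.39 = 0.1234 m³/s
Q = Σ q = 9.473 m³/s

9.47 m³/s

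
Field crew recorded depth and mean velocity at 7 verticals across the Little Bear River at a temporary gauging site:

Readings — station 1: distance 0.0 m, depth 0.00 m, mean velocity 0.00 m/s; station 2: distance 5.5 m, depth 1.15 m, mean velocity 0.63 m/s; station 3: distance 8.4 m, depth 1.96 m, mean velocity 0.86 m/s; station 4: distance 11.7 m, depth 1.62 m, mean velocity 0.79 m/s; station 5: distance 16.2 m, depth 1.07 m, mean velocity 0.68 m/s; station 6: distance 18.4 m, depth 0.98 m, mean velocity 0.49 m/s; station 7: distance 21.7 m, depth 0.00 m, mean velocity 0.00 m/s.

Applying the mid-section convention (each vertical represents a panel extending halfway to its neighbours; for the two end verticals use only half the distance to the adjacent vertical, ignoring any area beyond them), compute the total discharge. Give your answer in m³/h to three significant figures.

61300 m³/h

w_2 = (8.4 − 0.0)/2 = 4.2 m; q_2 = 0.63 × 1.15 × 4.2 = 3.043 m³/s
w_3 = (11.7 − 5.5)/2 = 3.1 m; q_3 = 0.86 × 1.96 × 3.1 = 5.225 m³/s
w_4 = (16.2 − 8.4)/2 = 3.9 m; q_4 = 0.79 × 1.62 × 3.9 = 4.991 m³/s
w_5 = (18.4 − 11.7)/2 = 3.35 m; q_5 = 0.68 × 1.07 × 3.35 = 2.437 m³/s
w_6 = (21.7 − 16.2)/2 = 2.75 m; q_6 = 0.49 × 0.98 × 2.75 = 1.321 m³/s
Stations 1, 7 contribute zero (depth or velocity is 0).
Q = Σ qᵢ = 17.02 m³/s
= 17.02 × 3600 = 61260 m³/h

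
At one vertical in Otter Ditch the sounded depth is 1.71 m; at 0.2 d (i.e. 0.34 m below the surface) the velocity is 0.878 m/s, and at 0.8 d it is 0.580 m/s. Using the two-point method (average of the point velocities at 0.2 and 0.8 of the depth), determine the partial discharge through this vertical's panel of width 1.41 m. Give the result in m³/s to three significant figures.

v̄ = (0.878 + 0.580) / 2 = 0.7290 m/s
q = v̄ × d × w = 0.7290 × 1.71 × 1.41 = 1.758 m³/s

1.76 m³/s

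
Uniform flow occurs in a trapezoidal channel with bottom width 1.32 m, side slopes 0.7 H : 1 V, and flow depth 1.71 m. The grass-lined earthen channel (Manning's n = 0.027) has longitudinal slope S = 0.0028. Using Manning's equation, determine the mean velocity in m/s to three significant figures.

1.67 m/s

A = (b + z·y)·y = (1.32 + 0.7×1.71)×1.71 = 4.304 m²
P = b + 2y√(1+z²) = 1.32 + 2×1.71×√(1+0.7²) = 5.495 m
R = A/P = 4.304/5.495 = 0.7833 m
Q = (1/n)·A·R^(2/3)·S^(1/2) = (1/0.027) × 4.304 × 0.7833^(2/3) × 0.0028^(1/2) = 7.168 m³/s
V = Q/A = 7.168/4.304 = 1.665 m/s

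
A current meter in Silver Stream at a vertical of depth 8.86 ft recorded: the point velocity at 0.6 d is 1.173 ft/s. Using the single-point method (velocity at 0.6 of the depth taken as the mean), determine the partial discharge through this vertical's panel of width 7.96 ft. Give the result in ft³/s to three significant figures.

82.7 ft³/s

v̄ = v₀.₆ = 1.173 ft/s
q = v̄ × d × w = 1.173 × 8.86 × 7.96 = 82.73 ft³/s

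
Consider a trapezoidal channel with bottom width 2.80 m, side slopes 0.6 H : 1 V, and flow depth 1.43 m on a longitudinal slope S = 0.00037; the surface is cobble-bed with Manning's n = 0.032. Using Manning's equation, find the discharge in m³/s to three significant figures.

2.83 m³/s

A = (b + z·y)·y = (2.80 + 0.6×1.43)×1.43 = 5.231 m²
P = b + 2y√(1+z²) = 2.80 + 2×1.43×√(1+0.6²) = 6.135 m
R = A/P = 5.231/6.135 = 0.8526 m
Q = (1/n)·A·R^(2/3)·S^(1/2) = (1/0.032) × 5.231 × 0.8526^(2/3) × 0.00037^(1/2) = 2.827 m³/s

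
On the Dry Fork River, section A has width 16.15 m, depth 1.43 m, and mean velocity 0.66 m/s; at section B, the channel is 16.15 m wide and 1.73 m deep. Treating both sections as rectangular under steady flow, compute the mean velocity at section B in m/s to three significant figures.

0.546 m/s

Q = A₁V₁ = (16.15×1.43) × 0.66 = 15.24 m³/s
A₂ = 16.15 × 1.73 = 27.94 m²
V₂ = Q/A₂ = 15.24/27.94 = 0.5455 m/s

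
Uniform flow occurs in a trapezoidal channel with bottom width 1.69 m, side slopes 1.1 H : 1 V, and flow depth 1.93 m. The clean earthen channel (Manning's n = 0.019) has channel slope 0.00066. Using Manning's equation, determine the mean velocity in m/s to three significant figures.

1.34 m/s

A = (b + z·y)·y = (1.69 + 1.1×1.93)×1.93 = 7.359 m²
P = b + 2y√(1+z²) = 1.69 + 2×1.93×√(1+1.1²) = 7.428 m
R = A/P = 7.359/7.428 = 0.9907 m
Q = (1/n)·A·R^(2/3)·S^(1/2) = (1/0.019) × 7.359 × 0.9907^(2/3) × 0.00066^(1/2) = 9.889 m³/s
V = Q/A = 9.889/7.359 = 1.344 m/s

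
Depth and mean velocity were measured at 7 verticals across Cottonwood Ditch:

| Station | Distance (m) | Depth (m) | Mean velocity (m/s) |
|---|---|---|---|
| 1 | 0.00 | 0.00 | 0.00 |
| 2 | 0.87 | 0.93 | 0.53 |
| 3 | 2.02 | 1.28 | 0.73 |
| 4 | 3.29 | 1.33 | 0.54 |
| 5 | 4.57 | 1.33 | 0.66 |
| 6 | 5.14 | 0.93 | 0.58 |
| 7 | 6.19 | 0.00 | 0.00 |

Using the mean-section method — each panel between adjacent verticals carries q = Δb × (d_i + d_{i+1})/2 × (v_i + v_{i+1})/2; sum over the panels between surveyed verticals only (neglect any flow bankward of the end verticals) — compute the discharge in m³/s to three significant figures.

Panel 1-2: Δb = 0.87 m, d̄ = (0.00+0.93)/2 = 0.465, v̄ = (0.00+0.53)/2 = 0.265 → q = 0.87×0.465×0.265 = 0.1072 m³/s
Panel 2-3: Δb = 1.15 m, d̄ = (0.93+1.28)/2 = 1.105, v̄ = (0.53+0.73)/2 = 0.63 → q = 1.15×1.105×0.63 = 0.8006 m³/s
Panel 3-4: Δb = 1.27 m, d̄ = (1.28+1.33)/2 = 1.305, v̄ = (0.73+0.54)/2 = 0.635 → q = 1.27×1.305×0.635 = 1.052 m³/s
Panel 4-5: Δb = 1.28 m, d̄ = (1.33+1.33)/2 = 1.33, v̄ = (0.54+0.66)/2 = 0.6 → q = 1.28×1.33×0.6 = 1.021 m³/s
Panel 5-6: Δb = 0.57 m, d̄ = (1.33+0.93)/2 = 1.13, v̄ = (0.66+0.58)/2 = 0.62 → q = 0.57×1.13×0.62 = 0.3993 m³/s
Panel 6-7: Δb = 1.05 m, d̄ = (0.93+0.00)/2 = 0.465, v̄ = (0.58+0.00)/2 = 0.29 → q = 1.05×0.465×0.29 = 0.1416 m³/s
Q = Σ q = 3.523 m³/s

3.52 m³/s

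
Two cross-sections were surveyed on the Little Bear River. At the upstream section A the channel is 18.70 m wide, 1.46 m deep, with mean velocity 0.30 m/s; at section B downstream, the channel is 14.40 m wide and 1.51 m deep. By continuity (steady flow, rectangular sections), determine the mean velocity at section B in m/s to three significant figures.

0.377 m/s

Q = A₁V₁ = (18.70×1.46) × 0.30 = 8.191 m³/s
A₂ = 14.40 × 1.51 = 21.74 m²
V₂ = Q/A₂ = 8.191/21.74 = 0.3767 m/s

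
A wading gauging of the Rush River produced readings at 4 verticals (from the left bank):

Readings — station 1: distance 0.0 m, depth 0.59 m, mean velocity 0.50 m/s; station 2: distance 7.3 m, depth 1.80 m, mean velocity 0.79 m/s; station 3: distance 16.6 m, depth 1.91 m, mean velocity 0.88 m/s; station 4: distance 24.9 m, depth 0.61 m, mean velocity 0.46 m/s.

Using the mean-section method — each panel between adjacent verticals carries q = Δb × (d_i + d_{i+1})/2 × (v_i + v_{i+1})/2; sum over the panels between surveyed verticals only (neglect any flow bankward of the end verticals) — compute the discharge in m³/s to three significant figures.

Panel 1-2: Δb = 7.3 m, d̄ = (0.59+1.80)/2 = 1.195, v̄ = (0.50+0.79)/2 = 0.645 → q = 7.3×1.195×0.645 = 5.627 m³/s
Panel 2-3: Δb = 9.3 m, d̄ = (1.80+1.91)/2 = 1.855, v̄ = (0.79+0.88)/2 = 0.835 → q = 9.3×1.855×0.835 = 14.41 m³/s
Panel 3-4: Δb = 8.3 m, d̄ = (1.91+0.61)/2 = 1.26, v̄ = (0.88+0.46)/2 = 0.67 → q = 8.3×1.26×0.67 = 7.007 m³/s
Q = Σ q = 27.04 m³/s

27.0 m³/s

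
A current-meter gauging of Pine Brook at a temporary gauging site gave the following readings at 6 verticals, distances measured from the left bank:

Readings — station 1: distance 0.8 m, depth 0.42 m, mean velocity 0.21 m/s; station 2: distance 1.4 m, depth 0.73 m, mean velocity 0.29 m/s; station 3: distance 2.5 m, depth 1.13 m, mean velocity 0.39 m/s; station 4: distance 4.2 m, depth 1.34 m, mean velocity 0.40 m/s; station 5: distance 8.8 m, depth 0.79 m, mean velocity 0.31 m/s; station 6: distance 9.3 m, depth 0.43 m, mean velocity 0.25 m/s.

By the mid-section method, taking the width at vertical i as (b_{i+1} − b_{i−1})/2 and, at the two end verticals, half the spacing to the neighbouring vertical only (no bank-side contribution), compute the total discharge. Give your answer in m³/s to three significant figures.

w_1 = (1.4 − 0.8)/2 = 0.3 m; q_1 = 0.21 × 0.42 × 0.3 = 0.02646 m³/s
w_2 = (2.5 − 0.8)/2 = 0.85 m; q_2 = 0.29 × 0.73 × 0.85 = 0.1799 m³/s
w_3 = (4.2 − 1.4)/2 = 1.4 m; q_3 = 0.39 × 1.13 × 1.4 = 0.6170 m³/s
w_4 = (8.8 − 2.5)/2 = 3.15 m; q_4 = 0.40 × 1.34 × 3.15 = 1.688 m³/s
w_5 = (9.3 − 4.2)/2 = 2.55 m; q_5 = 0.31 × 0.79 × 2.55 = 0.6245 m³/s
w_6 = (9.3 − 8.8)/2 = 0.25 m; q_6 = 0.25 × 0.43 × 0.25 = 0.02688 m³/s
Q = Σ qᵢ = 3.163 m³/s

3.16 m³/s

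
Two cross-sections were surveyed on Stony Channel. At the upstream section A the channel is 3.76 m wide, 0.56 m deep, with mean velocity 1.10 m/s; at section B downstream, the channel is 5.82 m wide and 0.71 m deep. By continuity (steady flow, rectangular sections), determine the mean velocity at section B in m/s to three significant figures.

0.561 m/s

Q = A₁V₁ = (3.76×0.56) × 1.10 = 2.316 m³/s
A₂ = 5.82 × 0.71 = 4.132 m²
V₂ = Q/A₂ = 2.316/4.132 = 0.5605 m/s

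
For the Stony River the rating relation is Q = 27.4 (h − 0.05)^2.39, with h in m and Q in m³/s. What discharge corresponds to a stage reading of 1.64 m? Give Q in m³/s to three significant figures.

83.0 m³/s

Q = 27.4 × (1.64 − 0.05)^2.39 = 27.4 × 1.59^2.39 = 83.00 m³/s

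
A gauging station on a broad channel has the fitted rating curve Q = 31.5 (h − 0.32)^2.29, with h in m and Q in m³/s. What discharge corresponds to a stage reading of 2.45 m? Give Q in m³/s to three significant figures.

178 m³/s

Q = 31.5 × (2.45 − 0.32)^2.29 = 31.5 × 2.13^2.29 = 178.0 m³/s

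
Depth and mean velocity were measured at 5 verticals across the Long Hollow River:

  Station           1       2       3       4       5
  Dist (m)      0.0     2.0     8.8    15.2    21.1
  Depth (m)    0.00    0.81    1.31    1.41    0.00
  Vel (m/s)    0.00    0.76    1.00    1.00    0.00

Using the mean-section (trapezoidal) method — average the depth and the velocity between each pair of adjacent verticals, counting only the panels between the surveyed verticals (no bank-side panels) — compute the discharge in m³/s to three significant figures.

17.4 m³/s

Panel 1-2: Δb = 2 m, d̄ = (0.00+0.81)/2 = 0.405, v̄ = (0.00+0.76)/2 = 0.38 → q = 2×0.405×0.38 = 0.3078 m³/s
Panel 2-3: Δb = 6.8 m, d̄ = (0.81+1.31)/2 = 1.06, v̄ = (0.76+1.00)/2 = 0.88 → q = 6.8×1.06×0.88 = 6.343 m³/s
Panel 3-4: Δb = 6.4 m, d̄ = (1.31+1.41)/2 = 1.36, v̄ = (1.00+1.00)/2 = 1 → q = 6.4×1.36×1 = 8.704 m³/s
Panel 4-5: Δb = 5.9 m, d̄ = (1.41+0.00)/2 = 0.705, v̄ = (1.00+0.00)/2 = 0.5 → q = 5.9×0.705×0.5 = 2.080 m³/s
Q = Σ q = 17.43 m³/s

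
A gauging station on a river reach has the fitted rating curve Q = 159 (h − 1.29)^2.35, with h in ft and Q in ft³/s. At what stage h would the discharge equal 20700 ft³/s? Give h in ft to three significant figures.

h − h₀ = (Q/C)^(1/b) = (20700/159)^(1/2.35) = 7.940 ft
h = 1.29 + 7.940 = 9.230 ft

9.23 ft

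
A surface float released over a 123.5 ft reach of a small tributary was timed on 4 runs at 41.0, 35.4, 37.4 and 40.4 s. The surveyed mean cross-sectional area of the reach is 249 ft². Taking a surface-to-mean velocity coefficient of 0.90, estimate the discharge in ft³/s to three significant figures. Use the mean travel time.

718 ft³/s

t̄ = (41.0 + 35.4 + 37.4 + 40.4) / 4 = 38.55 s
v_surface = L / t̄ = 123.5 / 38.55 = 3.204 ft/s
v_mean = 0.90 × 3.204 = 2.883 ft/s
Q = A × v_mean = 249 × 2.883 = 717.9 ft³/s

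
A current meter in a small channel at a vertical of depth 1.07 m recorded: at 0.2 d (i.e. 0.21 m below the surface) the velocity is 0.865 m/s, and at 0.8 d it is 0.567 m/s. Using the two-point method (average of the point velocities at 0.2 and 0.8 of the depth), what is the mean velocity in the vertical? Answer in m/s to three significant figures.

v̄ = (0.865 + 0.567) / 2 = 0.7160 m/s

0.716 m/s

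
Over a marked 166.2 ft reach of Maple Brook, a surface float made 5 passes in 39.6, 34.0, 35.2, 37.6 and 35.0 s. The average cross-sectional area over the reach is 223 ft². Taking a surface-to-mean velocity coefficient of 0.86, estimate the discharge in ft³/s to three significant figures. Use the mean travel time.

t̄ = (39.6 + 34.0 + 35.2 + 37.6 + 35.0) / 5 = 36.28 s
v_surface = L / t̄ = 166.2 / 36.28 = 4.581 ft/s
v_mean = 0.86 × 4.581 = 3.940 ft/s
Q = A × v_mean = 223 × 3.940 = 878.6 ft³/s

879 ft³/s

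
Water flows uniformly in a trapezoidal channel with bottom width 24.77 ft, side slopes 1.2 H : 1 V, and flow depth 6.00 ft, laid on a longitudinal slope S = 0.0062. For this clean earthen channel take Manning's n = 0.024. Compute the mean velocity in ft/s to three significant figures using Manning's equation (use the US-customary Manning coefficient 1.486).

13.1 ft/s

A = (b + z·y)·y = (24.77 + 1.2×6.00)×6.00 = 191.8 ft²
P = b + 2y√(1+z²) = 24.77 + 2×6.00×√(1+1.2²) = 43.51 ft
R = A/P = 191.8/43.51 = 4.408 ft
Q = (1.486/n)·A·R^(2/3)·S^(1/2) = (1.486/0.024) × 191.8 × 4.408^(2/3) × 0.0062^(1/2) = 2514 ft³/s
V = Q/A = 2514/191.8 = 13.11 ft/s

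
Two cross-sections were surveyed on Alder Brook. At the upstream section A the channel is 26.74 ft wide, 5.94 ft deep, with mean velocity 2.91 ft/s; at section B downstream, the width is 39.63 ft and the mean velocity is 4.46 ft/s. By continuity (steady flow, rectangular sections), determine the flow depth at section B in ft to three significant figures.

2.62 ft

Q = A₁V₁ = (26.74×5.94) × 2.91 = 462.2 ft³/s
d₂ = Q/(b₂ V₂) = 462.2/(39.63×4.46) = 2.615 ft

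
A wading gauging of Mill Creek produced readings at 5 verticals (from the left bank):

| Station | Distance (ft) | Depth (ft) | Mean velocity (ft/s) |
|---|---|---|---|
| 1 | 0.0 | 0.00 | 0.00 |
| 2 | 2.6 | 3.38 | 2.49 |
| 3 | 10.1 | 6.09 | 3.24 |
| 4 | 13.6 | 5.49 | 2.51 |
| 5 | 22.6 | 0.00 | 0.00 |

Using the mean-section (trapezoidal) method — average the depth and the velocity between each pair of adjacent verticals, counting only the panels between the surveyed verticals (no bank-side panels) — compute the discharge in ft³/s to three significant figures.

196 ft³/s

Panel 1-2: Δb = 2.6 ft, d̄ = (0.00+3.38)/2 = 1.69, v̄ = (0.00+2.49)/2 = 1.245 → q = 2.6×1.69×1.245 = 5.471 ft³/s
Panel 2-3: Δb = 7.5 ft, d̄ = (3.38+6.09)/2 = 4.735, v̄ = (2.49+3.24)/2 = 2.865 → q = 7.5×4.735×2.865 = 101.7 ft³/s
Panel 3-4: Δb = 3.5 ft, d̄ = (6.09+5.49)/2 = 5.79, v̄ = (3.24+2.51)/2 = 2.875 → q = 3.5×5.79×2.875 = 58.26 ft³/s
Panel 4-5: Δb = 9 ft, d̄ = (5.49+0.00)/2 = 2.745, v̄ = (2.51+0.00)/2 = 1.255 → q = 9×2.745×1.255 = 31.00 ft³/s
Q = Σ q = 196.5 ft³/s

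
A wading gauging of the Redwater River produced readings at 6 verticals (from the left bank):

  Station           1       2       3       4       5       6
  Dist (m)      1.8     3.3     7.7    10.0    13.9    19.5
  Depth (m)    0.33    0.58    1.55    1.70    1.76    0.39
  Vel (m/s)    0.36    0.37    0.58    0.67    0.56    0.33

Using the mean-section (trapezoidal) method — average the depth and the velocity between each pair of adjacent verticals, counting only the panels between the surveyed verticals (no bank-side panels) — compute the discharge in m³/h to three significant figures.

41900 m³/h

Panel 1-2: Δb = 1.5 m, d̄ = (0.33+0.58)/2 = 0.455, v̄ = (0.36+0.37)/2 = 0.365 → q = 1.5×0.455×0.365 = 0.2491 m³/s
Panel 2-3: Δb = 4.4 m, d̄ = (0.58+1.55)/2 = 1.065, v̄ = (0.37+0.58)/2 = 0.475 → q = 4.4×1.065×0.475 = 2.226 m³/s
Panel 3-4: Δb = 2.3 m, d̄ = (1.55+1.70)/2 = 1.625, v̄ = (0.58+0.67)/2 = 0.625 → q = 2.3×1.625×0.625 = 2.336 m³/s
Panel 4-5: Δb = 3.9 m, d̄ = (1.70+1.76)/2 = 1.73, v̄ = (0.67+0.56)/2 = 0.615 → q = 3.9×1.73×0.615 = 4.149 m³/s
Panel 5-6: Δb = 5.6 m, d̄ = (1.76+0.39)/2 = 1.075, v̄ = (0.56+0.33)/2 = 0.445 → q = 5.6×1.075×0.445 = 2.679 m³/s
Q = Σ q = 11.64 m³/s
= 11.64 × 3600 = 41900 m³/h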